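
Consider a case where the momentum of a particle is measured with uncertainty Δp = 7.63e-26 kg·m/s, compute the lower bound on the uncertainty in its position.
691.069 pm

Using the Heisenberg uncertainty principle:
ΔxΔp ≥ ℏ/2

The minimum uncertainty in position is:
Δx_min = ℏ/(2Δp)
Δx_min = (1.055e-34 J·s) / (2 × 7.630e-26 kg·m/s)
Δx_min = 6.911e-10 m = 691.069 pm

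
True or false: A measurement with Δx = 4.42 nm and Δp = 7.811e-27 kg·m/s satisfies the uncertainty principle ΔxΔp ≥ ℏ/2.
No, it violates the uncertainty principle (impossible measurement).

Calculate the product ΔxΔp:
ΔxΔp = (4.420e-09 m) × (7.811e-27 kg·m/s)
ΔxΔp = 3.452e-35 J·s

Compare to the minimum allowed value ℏ/2:
ℏ/2 = 5.273e-35 J·s

Since ΔxΔp = 3.452e-35 J·s < 5.273e-35 J·s = ℏ/2,
the measurement violates the uncertainty principle.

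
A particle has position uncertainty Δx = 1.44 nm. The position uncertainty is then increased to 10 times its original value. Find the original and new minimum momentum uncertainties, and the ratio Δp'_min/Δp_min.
Original Δp_min = 3.662 × 10^-26 kg·m/s; new Δp'_min = 3.662 × 10^-27 kg·m/s; ratio Δp'_min/Δp_min = 1/10.

From the uncertainty principle ΔxΔp ≥ ℏ/2, the minimum momentum uncertainty is Δp_min = ℏ/(2Δx).

Original (Δx = 1.44 nm = 1.440e-09 m):
Δp_min = (1.055e-34 J·s)/(2 × 1.440e-09 m) = 3.662e-26 kg·m/s

When Δx → 10Δx:
Δp'_min = ℏ/(2 × 10Δx) = (1/10) × ℏ/(2Δx) = (1/10) × Δp_min
Δp'_min = 1/10 × 3.662e-26 kg·m/s = 3.662e-27 kg·m/s

Since Δp_min ∝ 1/Δx, when Δx is increased to 10 times its original value, Δp_min decreases to 1/10 of its original value.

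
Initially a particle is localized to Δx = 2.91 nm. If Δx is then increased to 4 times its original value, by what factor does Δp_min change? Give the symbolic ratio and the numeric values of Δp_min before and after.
Original Δp_min = 1.812 × 10^-26 kg·m/s; new Δp'_min = 4.530 × 10^-27 kg·m/s; ratio Δp'_min/Δp_min = 1/4.

From the uncertainty principle ΔxΔp ≥ ℏ/2, the minimum momentum uncertainty is Δp_min = ℏ/(2Δx).

Original (Δx = 2.91 nm = 2.910e-09 m):
Δp_min = (1.055e-34 J·s)/(2 × 2.910e-09 m) = 1.812e-26 kg·m/s

When Δx → 4Δx:
Δp'_min = ℏ/(2 × 4Δx) = (1/4) × ℏ/(2Δx) = (1/4) × Δp_min
Δp'_min = 1/4 × 1.812e-26 kg·m/s = 4.530e-27 kg·m/s

Since Δp_min ∝ 1/Δx, when Δx is increased to 4 times its original value, Δp_min decreases to 1/4 of its original value.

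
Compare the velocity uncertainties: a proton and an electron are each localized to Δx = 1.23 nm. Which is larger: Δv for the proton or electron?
The electron has the larger minimum velocity uncertainty, by a ratio of 1836.2.

For both particles, Δp_min = ℏ/(2Δx) = 4.287e-26 kg·m/s (same for both).

The velocity uncertainty is Δv = Δp/m:
- proton: Δv = 4.287e-26 / 1.673e-27 = 2.563e+01 m/s = 25.630 m/s
- electron: Δv = 4.287e-26 / 9.109e-31 = 4.706e+04 m/s = 47.060 km/s

Ratio: 4.706e+04 / 2.563e+01 = 1836.2

The lighter particle has larger velocity uncertainty because Δv ∝ 1/m.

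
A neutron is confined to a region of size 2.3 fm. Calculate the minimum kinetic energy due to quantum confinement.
979.265 keV

Using the uncertainty principle:

1. Position uncertainty: Δx ≈ 2.300e-15 m
2. Minimum momentum uncertainty: Δp = ℏ/(2Δx) = 2.293e-20 kg·m/s
3. Minimum kinetic energy:
   KE = (Δp)²/(2m) = (2.293e-20)²/(2 × 1.675e-27 kg)
   KE = 1.569e-13 J = 979.265 keV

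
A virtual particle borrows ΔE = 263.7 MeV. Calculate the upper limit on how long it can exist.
1.248 ys

Using the energy-time uncertainty principle:
ΔEΔt ≥ ℏ/2

For a virtual particle borrowing energy ΔE, the maximum lifetime is:
Δt_max = ℏ/(2ΔE)

Converting energy:
ΔE = 263.7 MeV = 4.225e-11 J

Δt_max = (1.055e-34 J·s) / (2 × 4.225e-11 J)
Δt_max = 1.248e-24 s = 1.248 ys

Virtual particles with higher borrowed energy exist for shorter times.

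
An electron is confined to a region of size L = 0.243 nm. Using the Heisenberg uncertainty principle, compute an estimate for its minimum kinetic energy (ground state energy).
161.306 meV

Using the uncertainty principle to estimate ground state energy:

1. The position uncertainty is approximately the confinement size:
   Δx ≈ L = 2.430e-10 m

2. From ΔxΔp ≥ ℏ/2, the minimum momentum uncertainty is:
   Δp ≈ ℏ/(2L) = 2.170e-25 kg·m/s

3. The kinetic energy is approximately:
   KE ≈ (Δp)²/(2m) = (2.170e-25)²/(2 × 9.109e-31 kg)
   KE ≈ 2.584e-20 J = 161.306 meV

This is an order-of-magnitude estimate of the ground state energy.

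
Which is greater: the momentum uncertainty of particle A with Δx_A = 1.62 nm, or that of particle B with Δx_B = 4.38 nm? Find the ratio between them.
Particle A has the larger minimum momentum uncertainty, by a factor of 2.70.

For each particle, the minimum momentum uncertainty is Δp_min = ℏ/(2Δx):

Particle A: Δp_A = ℏ/(2×1.620e-09 m) = 3.255e-26 kg·m/s
Particle B: Δp_B = ℏ/(2×4.380e-09 m) = 1.204e-26 kg·m/s

Ratio: Δp_A/Δp_B = 2.70

Since Δp_min ∝ 1/Δx, the particle with smaller position uncertainty (A) has larger momentum uncertainty.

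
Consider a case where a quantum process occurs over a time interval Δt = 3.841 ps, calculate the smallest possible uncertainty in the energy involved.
85.682 μeV

Using the energy-time uncertainty principle:
ΔEΔt ≥ ℏ/2

The minimum uncertainty in energy is:
ΔE_min = ℏ/(2Δt)
ΔE_min = (1.055e-34 J·s) / (2 × 3.841e-12 s)
ΔE_min = 1.373e-23 J = 85.682 μeV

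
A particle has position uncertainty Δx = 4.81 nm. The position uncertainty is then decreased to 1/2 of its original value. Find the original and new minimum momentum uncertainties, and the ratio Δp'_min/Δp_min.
Original Δp_min = 1.096 × 10^-26 kg·m/s; new Δp'_min = 2.192 × 10^-26 kg·m/s; ratio Δp'_min/Δp_min = 2.

From the uncertainty principle ΔxΔp ≥ ℏ/2, the minimum momentum uncertainty is Δp_min = ℏ/(2Δx).

Original (Δx = 4.81 nm = 4.810e-09 m):
Δp_min = (1.055e-34 J·s)/(2 × 4.810e-09 m) = 1.096e-26 kg·m/s

When Δx → (1/2)Δx:
Δp'_min = ℏ/(2 × (1/2)Δx) = 2 × ℏ/(2Δx) = 2 × Δp_min
Δp'_min = 2 × 1.096e-26 kg·m/s = 2.192e-26 kg·m/s

Since Δp_min ∝ 1/Δx, when Δx is decreased to 1/2 of its original value, Δp_min increases to 2 times its original value.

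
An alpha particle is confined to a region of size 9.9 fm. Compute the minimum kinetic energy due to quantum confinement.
13.323 keV

Using the uncertainty principle:

1. Position uncertainty: Δx ≈ 9.900e-15 m
2. Minimum momentum uncertainty: Δp = ℏ/(2Δx) = 5.326e-21 kg·m/s
3. Minimum kinetic energy:
   KE = (Δp)²/(2m) = (5.326e-21)²/(2 × 6.645e-27 kg)
   KE = 2.135e-15 J = 13.323 keV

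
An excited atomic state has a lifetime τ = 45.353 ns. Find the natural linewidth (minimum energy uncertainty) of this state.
7.257 neV

Using the energy-time uncertainty principle:
ΔEΔt ≥ ℏ/2

The lifetime τ represents the time uncertainty Δt.
The natural linewidth (minimum energy uncertainty) is:

ΔE = ℏ/(2τ)
ΔE = (1.055e-34 J·s) / (2 × 4.535e-08 s)
ΔE = 1.163e-27 J = 7.257 neV

This natural linewidth limits the precision of spectroscopic measurements.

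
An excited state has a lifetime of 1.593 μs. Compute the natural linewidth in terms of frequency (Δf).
49.954 kHz

Using the energy-time uncertainty principle and E = hf:
ΔEΔt ≥ ℏ/2
hΔf·Δt ≥ ℏ/2

The minimum frequency uncertainty is:
Δf = ℏ/(2hτ) = 1/(4πτ)
Δf = 1/(4π × 1.593e-06 s)
Δf = 4.995e+04 Hz = 49.954 kHz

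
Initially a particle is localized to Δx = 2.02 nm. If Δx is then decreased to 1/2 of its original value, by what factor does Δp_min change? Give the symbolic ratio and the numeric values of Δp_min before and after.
Original Δp_min = 2.610 × 10^-26 kg·m/s; new Δp'_min = 5.221 × 10^-26 kg·m/s; ratio Δp'_min/Δp_min = 2.

From the uncertainty principle ΔxΔp ≥ ℏ/2, the minimum momentum uncertainty is Δp_min = ℏ/(2Δx).

Original (Δx = 2.02 nm = 2.020e-09 m):
Δp_min = (1.055e-34 J·s)/(2 × 2.020e-09 m) = 2.610e-26 kg·m/s

When Δx → (1/2)Δx:
Δp'_min = ℏ/(2 × (1/2)Δx) = 2 × ℏ/(2Δx) = 2 × Δp_min
Δp'_min = 2 × 2.610e-26 kg·m/s = 5.221e-26 kg·m/s

Since Δp_min ∝ 1/Δx, when Δx is decreased to 1/2 of its original value, Δp_min increases to 2 times its original value.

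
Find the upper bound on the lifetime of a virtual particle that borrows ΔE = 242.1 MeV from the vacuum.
1.359 ys

Using the energy-time uncertainty principle:
ΔEΔt ≥ ℏ/2

For a virtual particle borrowing energy ΔE, the maximum lifetime is:
Δt_max = ℏ/(2ΔE)

Converting energy:
ΔE = 242.1 MeV = 3.879e-11 J

Δt_max = (1.055e-34 J·s) / (2 × 3.879e-11 J)
Δt_max = 1.359e-24 s = 1.359 ys

Virtual particles with higher borrowed energy exist for shorter times.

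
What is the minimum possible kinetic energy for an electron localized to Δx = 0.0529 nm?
3.404 eV

Localizing a particle requires giving it sufficient momentum uncertainty:

1. From uncertainty principle: Δp ≥ ℏ/(2Δx)
   Δp_min = (1.055e-34 J·s) / (2 × 5.290e-11 m)
   Δp_min = 9.968e-25 kg·m/s

2. This momentum uncertainty corresponds to kinetic energy:
   KE ≈ (Δp)²/(2m) = (9.968e-25)²/(2 × 9.109e-31 kg)
   KE = 5.453e-19 J = 3.404 eV

Tighter localization requires more energy.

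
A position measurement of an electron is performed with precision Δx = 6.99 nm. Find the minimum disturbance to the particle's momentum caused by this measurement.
7.543 × 10^-27 kg·m/s

The uncertainty principle implies that measuring position disturbs momentum:
ΔxΔp ≥ ℏ/2

When we measure position with precision Δx, we necessarily introduce a momentum uncertainty:
Δp ≥ ℏ/(2Δx)
Δp_min = (1.055e-34 J·s) / (2 × 6.990e-09 m)
Δp_min = 7.543e-27 kg·m/s

The more precisely we measure position, the greater the momentum disturbance.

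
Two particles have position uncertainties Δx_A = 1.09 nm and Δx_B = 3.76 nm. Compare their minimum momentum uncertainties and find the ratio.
Particle A has the larger minimum momentum uncertainty, by a factor of 3.45.

For each particle, the minimum momentum uncertainty is Δp_min = ℏ/(2Δx):

Particle A: Δp_A = ℏ/(2×1.090e-09 m) = 4.837e-26 kg·m/s
Particle B: Δp_B = ℏ/(2×3.760e-09 m) = 1.402e-26 kg·m/s

Ratio: Δp_A/Δp_B = 3.45

Since Δp_min ∝ 1/Δx, the particle with smaller position uncertainty (A) has larger momentum uncertainty.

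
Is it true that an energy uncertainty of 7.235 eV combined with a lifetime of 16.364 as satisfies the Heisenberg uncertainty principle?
No, it violates the uncertainty relation.

Calculate the product ΔEΔt:
ΔE = 7.235 eV = 1.159e-18 J
ΔEΔt = (1.159e-18 J) × (1.636e-17 s)
ΔEΔt = 1.897e-35 J·s

Compare to the minimum allowed value ℏ/2:
ℏ/2 = 5.273e-35 J·s

Since ΔEΔt = 1.897e-35 J·s < 5.273e-35 J·s = ℏ/2,
this violates the uncertainty relation.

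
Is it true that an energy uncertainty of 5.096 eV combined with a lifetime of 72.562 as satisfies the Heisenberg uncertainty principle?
Yes, it satisfies the uncertainty relation.

Calculate the product ΔEΔt:
ΔE = 5.096 eV = 8.165e-19 J
ΔEΔt = (8.165e-19 J) × (7.256e-17 s)
ΔEΔt = 5.924e-35 J·s

Compare to the minimum allowed value ℏ/2:
ℏ/2 = 5.273e-35 J·s

Since ΔEΔt = 5.924e-35 J·s ≥ 5.273e-35 J·s = ℏ/2,
this satisfies the uncertainty relation.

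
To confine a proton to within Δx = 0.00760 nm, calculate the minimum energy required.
89.810 meV

Localizing a particle requires giving it sufficient momentum uncertainty:

1. From uncertainty principle: Δp ≥ ℏ/(2Δx)
   Δp_min = (1.055e-34 J·s) / (2 × 7.600e-12 m)
   Δp_min = 6.938e-24 kg·m/s

2. This momentum uncertainty corresponds to kinetic energy:
   KE ≈ (Δp)²/(2m) = (6.938e-24)²/(2 × 1.673e-27 kg)
   KE = 1.439e-20 J = 89.810 meV

Tighter localization requires more energy.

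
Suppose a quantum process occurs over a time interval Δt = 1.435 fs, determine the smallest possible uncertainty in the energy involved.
229.342 meV

Using the energy-time uncertainty principle:
ΔEΔt ≥ ℏ/2

The minimum uncertainty in energy is:
ΔE_min = ℏ/(2Δt)
ΔE_min = (1.055e-34 J·s) / (2 × 1.435e-15 s)
ΔE_min = 3.674e-20 J = 229.342 meV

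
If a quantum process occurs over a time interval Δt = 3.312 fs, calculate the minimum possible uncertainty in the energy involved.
99.368 meV

Using the energy-time uncertainty principle:
ΔEΔt ≥ ℏ/2

The minimum uncertainty in energy is:
ΔE_min = ℏ/(2Δt)
ΔE_min = (1.055e-34 J·s) / (2 × 3.312e-15 s)
ΔE_min = 1.592e-20 J = 99.368 meV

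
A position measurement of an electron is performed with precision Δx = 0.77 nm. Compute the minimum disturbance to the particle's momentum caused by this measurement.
6.848 × 10^-26 kg·m/s

The uncertainty principle implies that measuring position disturbs momentum:
ΔxΔp ≥ ℏ/2

When we measure position with precision Δx, we necessarily introduce a momentum uncertainty:
Δp ≥ ℏ/(2Δx)
Δp_min = (1.055e-34 J·s) / (2 × 7.700e-10 m)
Δp_min = 6.848e-26 kg·m/s

The more precisely we measure position, the greater the momentum disturbance.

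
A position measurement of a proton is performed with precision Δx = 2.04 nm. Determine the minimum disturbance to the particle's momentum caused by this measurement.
2.585 × 10^-26 kg·m/s

The uncertainty principle implies that measuring position disturbs momentum:
ΔxΔp ≥ ℏ/2

When we measure position with precision Δx, we necessarily introduce a momentum uncertainty:
Δp ≥ ℏ/(2Δx)
Δp_min = (1.055e-34 J·s) / (2 × 2.040e-09 m)
Δp_min = 2.585e-26 kg·m/s

The more precisely we measure position, the greater the momentum disturbance.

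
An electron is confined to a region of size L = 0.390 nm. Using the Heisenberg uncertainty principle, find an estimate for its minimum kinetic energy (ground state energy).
62.623 meV

Using the uncertainty principle to estimate ground state energy:

1. The position uncertainty is approximately the confinement size:
   Δx ≈ L = 3.900e-10 m

2. From ΔxΔp ≥ ℏ/2, the minimum momentum uncertainty is:
   Δp ≈ ℏ/(2L) = 1.352e-25 kg·m/s

3. The kinetic energy is approximately:
   KE ≈ (Δp)²/(2m) = (1.352e-25)²/(2 × 9.109e-31 kg)
   KE ≈ 1.003e-20 J = 62.623 meV

This is an order-of-magnitude estimate of the ground state energy.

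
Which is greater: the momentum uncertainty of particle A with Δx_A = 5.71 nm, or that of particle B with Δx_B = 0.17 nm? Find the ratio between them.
Particle B has the larger minimum momentum uncertainty, by a factor of 33.59.

For each particle, the minimum momentum uncertainty is Δp_min = ℏ/(2Δx):

Particle A: Δp_A = ℏ/(2×5.710e-09 m) = 9.234e-27 kg·m/s
Particle B: Δp_B = ℏ/(2×1.700e-10 m) = 3.102e-25 kg·m/s

Ratio: Δp_B/Δp_A = 33.59

Since Δp_min ∝ 1/Δx, the particle with smaller position uncertainty (B) has larger momentum uncertainty.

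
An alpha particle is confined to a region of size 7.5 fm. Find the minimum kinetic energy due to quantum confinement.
23.214 keV

Using the uncertainty principle:

1. Position uncertainty: Δx ≈ 7.500e-15 m
2. Minimum momentum uncertainty: Δp = ℏ/(2Δx) = 7.030e-21 kg·m/s
3. Minimum kinetic energy:
   KE = (Δp)²/(2m) = (7.030e-21)²/(2 × 6.645e-27 kg)
   KE = 3.719e-15 J = 23.214 keV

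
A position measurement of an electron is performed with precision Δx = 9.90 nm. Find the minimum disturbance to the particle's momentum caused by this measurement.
5.326 × 10^-27 kg·m/s

The uncertainty principle implies that measuring position disturbs momentum:
ΔxΔp ≥ ℏ/2

When we measure position with precision Δx, we necessarily introduce a momentum uncertainty:
Δp ≥ ℏ/(2Δx)
Δp_min = (1.055e-34 J·s) / (2 × 9.900e-09 m)
Δp_min = 5.326e-27 kg·m/s

The more precisely we measure position, the greater the momentum disturbance.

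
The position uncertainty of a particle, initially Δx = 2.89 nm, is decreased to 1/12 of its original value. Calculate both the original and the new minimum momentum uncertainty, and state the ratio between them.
Original Δp_min = 1.825 × 10^-26 kg·m/s; new Δp'_min = 2.189 × 10^-25 kg·m/s; ratio Δp'_min/Δp_min = 12.

From the uncertainty principle ΔxΔp ≥ ℏ/2, the minimum momentum uncertainty is Δp_min = ℏ/(2Δx).

Original (Δx = 2.89 nm = 2.890e-09 m):
Δp_min = (1.055e-34 J·s)/(2 × 2.890e-09 m) = 1.825e-26 kg·m/s

When Δx → (1/12)Δx:
Δp'_min = ℏ/(2 × (1/12)Δx) = 12 × ℏ/(2Δx) = 12 × Δp_min
Δp'_min = 12 × 1.825e-26 kg·m/s = 2.189e-25 kg·m/s

Since Δp_min ∝ 1/Δx, when Δx is decreased to 1/12 of its original value, Δp_min increases to 12 times its original value.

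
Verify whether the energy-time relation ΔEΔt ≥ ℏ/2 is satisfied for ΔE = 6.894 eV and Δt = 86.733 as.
Yes, it satisfies the uncertainty relation.

Calculate the product ΔEΔt:
ΔE = 6.894 eV = 1.105e-18 J
ΔEΔt = (1.105e-18 J) × (8.673e-17 s)
ΔEΔt = 9.580e-35 J·s

Compare to the minimum allowed value ℏ/2:
ℏ/2 = 5.273e-35 J·s

Since ΔEΔt = 9.580e-35 J·s ≥ 5.273e-35 J·s = ℏ/2,
this satisfies the uncertainty relation.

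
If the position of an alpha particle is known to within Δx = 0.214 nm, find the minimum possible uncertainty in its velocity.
37.082 m/s

Using the Heisenberg uncertainty principle and Δp = mΔv:
ΔxΔp ≥ ℏ/2
Δx(mΔv) ≥ ℏ/2

The minimum uncertainty in velocity is:
Δv_min = ℏ/(2mΔx)
Δv_min = (1.055e-34 J·s) / (2 × 6.645e-27 kg × 2.140e-10 m)
Δv_min = 3.708e+01 m/s = 37.082 m/s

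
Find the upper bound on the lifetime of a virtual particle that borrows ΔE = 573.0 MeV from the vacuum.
5.744 × 10^-25 s

Using the energy-time uncertainty principle:
ΔEΔt ≥ ℏ/2

For a virtual particle borrowing energy ΔE, the maximum lifetime is:
Δt_max = ℏ/(2ΔE)

Converting energy:
ΔE = 573.0 MeV = 9.180e-11 J

Δt_max = (1.055e-34 J·s) / (2 × 9.180e-11 J)
Δt_max = 5.744e-25 s = 5.744 × 10^-25 s

Virtual particles with higher borrowed energy exist for shorter times.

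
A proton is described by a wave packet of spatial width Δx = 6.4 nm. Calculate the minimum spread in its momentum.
8.239 × 10^-27 kg·m/s

For a wave packet, the spatial width Δx and momentum spread Δp are related by the uncertainty principle:
ΔxΔp ≥ ℏ/2

The minimum momentum spread is:
Δp_min = ℏ/(2Δx)
Δp_min = (1.055e-34 J·s) / (2 × 6.400e-09 m)
Δp_min = 8.239e-27 kg·m/s

A wave packet cannot have both a well-defined position and well-defined momentum.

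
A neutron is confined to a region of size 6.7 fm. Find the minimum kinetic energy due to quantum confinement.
115.400 keV

Using the uncertainty principle:

1. Position uncertainty: Δx ≈ 6.700e-15 m
2. Minimum momentum uncertainty: Δp = ℏ/(2Δx) = 7.870e-21 kg·m/s
3. Minimum kinetic energy:
   KE = (Δp)²/(2m) = (7.870e-21)²/(2 × 1.675e-27 kg)
   KE = 1.849e-14 J = 115.400 keV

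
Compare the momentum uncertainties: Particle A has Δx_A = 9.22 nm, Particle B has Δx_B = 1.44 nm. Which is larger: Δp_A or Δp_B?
Particle B has the larger minimum momentum uncertainty, by a factor of 6.40.

For each particle, the minimum momentum uncertainty is Δp_min = ℏ/(2Δx):

Particle A: Δp_A = ℏ/(2×9.220e-09 m) = 5.719e-27 kg·m/s
Particle B: Δp_B = ℏ/(2×1.440e-09 m) = 3.662e-26 kg·m/s

Ratio: Δp_B/Δp_A = 6.40

Since Δp_min ∝ 1/Δx, the particle with smaller position uncertainty (B) has larger momentum uncertainty.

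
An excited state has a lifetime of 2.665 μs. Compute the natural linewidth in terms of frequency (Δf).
29.860 kHz

Using the energy-time uncertainty principle and E = hf:
ΔEΔt ≥ ℏ/2
hΔf·Δt ≥ ℏ/2

The minimum frequency uncertainty is:
Δf = ℏ/(2hτ) = 1/(4πτ)
Δf = 1/(4π × 2.665e-06 s)
Δf = 2.986e+04 Hz = 29.860 kHz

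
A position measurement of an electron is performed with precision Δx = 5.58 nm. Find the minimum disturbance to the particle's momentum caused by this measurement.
9.450 × 10^-27 kg·m/s

The uncertainty principle implies that measuring position disturbs momentum:
ΔxΔp ≥ ℏ/2

When we measure position with precision Δx, we necessarily introduce a momentum uncertainty:
Δp ≥ ℏ/(2Δx)
Δp_min = (1.055e-34 J·s) / (2 × 5.580e-09 m)
Δp_min = 9.450e-27 kg·m/s

The more precisely we measure position, the greater the momentum disturbance.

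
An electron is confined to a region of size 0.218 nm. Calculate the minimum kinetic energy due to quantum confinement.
200.424 meV

Using the uncertainty principle:

1. Position uncertainty: Δx ≈ 2.180e-10 m
2. Minimum momentum uncertainty: Δp = ℏ/(2Δx) = 2.419e-25 kg·m/s
3. Minimum kinetic energy:
   KE = (Δp)²/(2m) = (2.419e-25)²/(2 × 9.109e-31 kg)
   KE = 3.211e-20 J = 200.424 meV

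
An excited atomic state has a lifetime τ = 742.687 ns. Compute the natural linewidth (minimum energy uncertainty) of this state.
443.129 peV

Using the energy-time uncertainty principle:
ΔEΔt ≥ ℏ/2

The lifetime τ represents the time uncertainty Δt.
The natural linewidth (minimum energy uncertainty) is:

ΔE = ℏ/(2τ)
ΔE = (1.055e-34 J·s) / (2 × 7.427e-07 s)
ΔE = 7.100e-29 J = 443.129 peV

This natural linewidth limits the precision of spectroscopic measurements.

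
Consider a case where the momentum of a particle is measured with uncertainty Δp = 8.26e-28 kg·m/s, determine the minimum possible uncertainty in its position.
63.836 nm

Using the Heisenberg uncertainty principle:
ΔxΔp ≥ ℏ/2

The minimum uncertainty in position is:
Δx_min = ℏ/(2Δp)
Δx_min = (1.055e-34 J·s) / (2 × 8.260e-28 kg·m/s)
Δx_min = 6.384e-08 m = 63.836 nm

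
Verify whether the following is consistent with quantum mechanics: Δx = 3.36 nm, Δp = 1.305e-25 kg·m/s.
Yes, it satisfies the uncertainty principle.

Calculate the product ΔxΔp:
ΔxΔp = (3.360e-09 m) × (1.305e-25 kg·m/s)
ΔxΔp = 4.385e-34 J·s

Compare to the minimum allowed value ℏ/2:
ℏ/2 = 5.273e-35 J·s

Since ΔxΔp = 4.385e-34 J·s ≥ 5.273e-35 J·s = ℏ/2,
the measurement satisfies the uncertainty principle.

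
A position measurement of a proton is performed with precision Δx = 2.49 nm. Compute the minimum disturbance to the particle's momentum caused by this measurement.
2.118 × 10^-26 kg·m/s

The uncertainty principle implies that measuring position disturbs momentum:
ΔxΔp ≥ ℏ/2

When we measure position with precision Δx, we necessarily introduce a momentum uncertainty:
Δp ≥ ℏ/(2Δx)
Δp_min = (1.055e-34 J·s) / (2 × 2.490e-09 m)
Δp_min = 2.118e-26 kg·m/s

The more precisely we measure position, the greater the momentum disturbance.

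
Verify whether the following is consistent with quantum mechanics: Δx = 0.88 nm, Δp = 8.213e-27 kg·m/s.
No, it violates the uncertainty principle (impossible measurement).

Calculate the product ΔxΔp:
ΔxΔp = (8.800e-10 m) × (8.213e-27 kg·m/s)
ΔxΔp = 7.227e-36 J·s

Compare to the minimum allowed value ℏ/2:
ℏ/2 = 5.273e-35 J·s

Since ΔxΔp = 7.227e-36 J·s < 5.273e-35 J·s = ℏ/2,
the measurement violates the uncertainty principle.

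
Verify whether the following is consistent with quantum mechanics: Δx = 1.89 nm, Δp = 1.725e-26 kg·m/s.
No, it violates the uncertainty principle (impossible measurement).

Calculate the product ΔxΔp:
ΔxΔp = (1.890e-09 m) × (1.725e-26 kg·m/s)
ΔxΔp = 3.260e-35 J·s

Compare to the minimum allowed value ℏ/2:
ℏ/2 = 5.273e-35 J·s

Since ΔxΔp = 3.260e-35 J·s < 5.273e-35 J·s = ℏ/2,
the measurement violates the uncertainty principle.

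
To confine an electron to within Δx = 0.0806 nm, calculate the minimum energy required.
1.466 eV

Localizing a particle requires giving it sufficient momentum uncertainty:

1. From uncertainty principle: Δp ≥ ℏ/(2Δx)
   Δp_min = (1.055e-34 J·s) / (2 × 8.060e-11 m)
   Δp_min = 6.542e-25 kg·m/s

2. This momentum uncertainty corresponds to kinetic energy:
   KE ≈ (Δp)²/(2m) = (6.542e-25)²/(2 × 9.109e-31 kg)
   KE = 2.349e-19 J = 1.466 eV

Tighter localization requires more energy.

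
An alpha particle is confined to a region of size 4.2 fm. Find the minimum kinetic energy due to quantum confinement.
74.025 keV

Using the uncertainty principle:

1. Position uncertainty: Δx ≈ 4.200e-15 m
2. Minimum momentum uncertainty: Δp = ℏ/(2Δx) = 1.255e-20 kg·m/s
3. Minimum kinetic energy:
   KE = (Δp)²/(2m) = (1.255e-20)²/(2 × 6.645e-27 kg)
   KE = 1.186e-14 J = 74.025 keV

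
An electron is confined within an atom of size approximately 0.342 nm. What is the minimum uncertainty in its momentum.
1.542 × 10^-25 kg·m/s

Using the Heisenberg uncertainty principle:
ΔxΔp ≥ ℏ/2

With Δx ≈ L = 3.420e-10 m (the confinement size):
Δp_min = ℏ/(2Δx)
Δp_min = (1.055e-34 J·s) / (2 × 3.420e-10 m)
Δp_min = 1.542e-25 kg·m/s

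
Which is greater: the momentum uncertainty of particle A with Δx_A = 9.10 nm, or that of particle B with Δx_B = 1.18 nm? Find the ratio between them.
Particle B has the larger minimum momentum uncertainty, by a factor of 7.71.

For each particle, the minimum momentum uncertainty is Δp_min = ℏ/(2Δx):

Particle A: Δp_A = ℏ/(2×9.100e-09 m) = 5.794e-27 kg·m/s
Particle B: Δp_B = ℏ/(2×1.180e-09 m) = 4.469e-26 kg·m/s

Ratio: Δp_B/Δp_A = 7.71

Since Δp_min ∝ 1/Δx, the particle with smaller position uncertainty (B) has larger momentum uncertainty.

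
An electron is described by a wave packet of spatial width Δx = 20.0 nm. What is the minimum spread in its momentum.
2.636 × 10^-27 kg·m/s

For a wave packet, the spatial width Δx and momentum spread Δp are related by the uncertainty principle:
ΔxΔp ≥ ℏ/2

The minimum momentum spread is:
Δp_min = ℏ/(2Δx)
Δp_min = (1.055e-34 J·s) / (2 × 2.000e-08 m)
Δp_min = 2.636e-27 kg·m/s

A wave packet cannot have both a well-defined position and well-defined momentum.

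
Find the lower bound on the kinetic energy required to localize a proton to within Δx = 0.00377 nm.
364.982 meV

Localizing a particle requires giving it sufficient momentum uncertainty:

1. From uncertainty principle: Δp ≥ ℏ/(2Δx)
   Δp_min = (1.055e-34 J·s) / (2 × 3.770e-12 m)
   Δp_min = 1.399e-23 kg·m/s

2. This momentum uncertainty corresponds to kinetic energy:
   KE ≈ (Δp)²/(2m) = (1.399e-23)²/(2 × 1.673e-27 kg)
   KE = 5.848e-20 J = 364.982 meV

Tighter localization requires more energy.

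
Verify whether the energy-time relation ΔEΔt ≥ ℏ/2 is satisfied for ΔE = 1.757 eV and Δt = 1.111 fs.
Yes, it satisfies the uncertainty relation.

Calculate the product ΔEΔt:
ΔE = 1.757 eV = 2.815e-19 J
ΔEΔt = (2.815e-19 J) × (1.111e-15 s)
ΔEΔt = 3.127e-34 J·s

Compare to the minimum allowed value ℏ/2:
ℏ/2 = 5.273e-35 J·s

Since ΔEΔt = 3.127e-34 J·s ≥ 5.273e-35 J·s = ℏ/2,
this satisfies the uncertainty relation.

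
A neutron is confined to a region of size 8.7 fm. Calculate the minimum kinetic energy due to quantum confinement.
68.441 keV

Using the uncertainty principle:

1. Position uncertainty: Δx ≈ 8.700e-15 m
2. Minimum momentum uncertainty: Δp = ℏ/(2Δx) = 6.061e-21 kg·m/s
3. Minimum kinetic energy:
   KE = (Δp)²/(2m) = (6.061e-21)²/(2 × 1.675e-27 kg)
   KE = 1.097e-14 J = 68.441 keV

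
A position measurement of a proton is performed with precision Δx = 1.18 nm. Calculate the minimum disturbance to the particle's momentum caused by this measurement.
4.469 × 10^-26 kg·m/s

The uncertainty principle implies that measuring position disturbs momentum:
ΔxΔp ≥ ℏ/2

When we measure position with precision Δx, we necessarily introduce a momentum uncertainty:
Δp ≥ ℏ/(2Δx)
Δp_min = (1.055e-34 J·s) / (2 × 1.180e-09 m)
Δp_min = 4.469e-26 kg·m/s

The more precisely we measure position, the greater the momentum disturbance.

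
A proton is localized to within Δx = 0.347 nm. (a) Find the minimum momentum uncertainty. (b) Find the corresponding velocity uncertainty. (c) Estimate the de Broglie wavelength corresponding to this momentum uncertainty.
(a) Δp_min = 1.520 × 10^-25 kg·m/s
(b) Δv_min = 90.849 m/s
(c) λ_dB = 4.361 nm

Step-by-step:

(a) From the uncertainty principle:
Δp_min = ℏ/(2Δx) = (1.055e-34 J·s)/(2 × 3.470e-10 m) = 1.520e-25 kg·m/s

(b) The velocity uncertainty:
Δv = Δp/m = (1.520e-25 kg·m/s)/(1.673e-27 kg) = 9.085e+01 m/s = 90.849 m/s

(c) The de Broglie wavelength for this momentum:
λ = h/p = (6.626e-34 J·s)/(1.520e-25 kg·m/s) = 4.361e-09 m = 4.361 nm

Note: The de Broglie wavelength is comparable to the localization size, as expected from wave-particle duality.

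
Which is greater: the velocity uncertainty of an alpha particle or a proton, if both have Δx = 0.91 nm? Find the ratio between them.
The proton has the larger minimum velocity uncertainty, by a ratio of 4.0.

For both particles, Δp_min = ℏ/(2Δx) = 5.794e-26 kg·m/s (same for both).

The velocity uncertainty is Δv = Δp/m:
- alpha particle: Δv = 5.794e-26 / 6.645e-27 = 8.720e+00 m/s = 8.720 m/s
- proton: Δv = 5.794e-26 / 1.673e-27 = 3.464e+01 m/s = 34.642 m/s

Ratio: 3.464e+01 / 8.720e+00 = 4.0

The lighter particle has larger velocity uncertainty because Δv ∝ 1/m.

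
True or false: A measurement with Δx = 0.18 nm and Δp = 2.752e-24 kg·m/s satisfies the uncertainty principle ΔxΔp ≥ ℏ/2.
Yes, it satisfies the uncertainty principle.

Calculate the product ΔxΔp:
ΔxΔp = (1.800e-10 m) × (2.752e-24 kg·m/s)
ΔxΔp = 4.954e-34 J·s

Compare to the minimum allowed value ℏ/2:
ℏ/2 = 5.273e-35 J·s

Since ΔxΔp = 4.954e-34 J·s ≥ 5.273e-35 J·s = ℏ/2,
the measurement satisfies the uncertainty principle.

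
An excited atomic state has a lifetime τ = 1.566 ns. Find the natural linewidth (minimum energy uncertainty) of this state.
210.157 neV

Using the energy-time uncertainty principle:
ΔEΔt ≥ ℏ/2

The lifetime τ represents the time uncertainty Δt.
The natural linewidth (minimum energy uncertainty) is:

ΔE = ℏ/(2τ)
ΔE = (1.055e-34 J·s) / (2 × 1.566e-09 s)
ΔE = 3.367e-26 J = 210.157 neV

This natural linewidth limits the precision of spectroscopic measurements.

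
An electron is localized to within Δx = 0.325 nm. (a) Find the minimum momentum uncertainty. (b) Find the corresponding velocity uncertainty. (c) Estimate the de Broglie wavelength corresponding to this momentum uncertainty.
(a) Δp_min = 1.622 × 10^-25 kg·m/s
(b) Δv_min = 178.104 km/s
(c) λ_dB = 4.084 nm

Step-by-step:

(a) From the uncertainty principle:
Δp_min = ℏ/(2Δx) = (1.055e-34 J·s)/(2 × 3.250e-10 m) = 1.622e-25 kg·m/s

(b) The velocity uncertainty:
Δv = Δp/m = (1.622e-25 kg·m/s)/(9.109e-31 kg) = 1.781e+05 m/s = 178.104 km/s

(c) The de Broglie wavelength for this momentum:
λ = h/p = (6.626e-34 J·s)/(1.622e-25 kg·m/s) = 4.084e-09 m = 4.084 nm

Note: The de Broglie wavelength is comparable to the localization size, as expected from wave-particle duality.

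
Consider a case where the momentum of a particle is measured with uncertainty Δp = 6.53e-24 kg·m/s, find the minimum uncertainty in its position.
8.075 pm

Using the Heisenberg uncertainty principle:
ΔxΔp ≥ ℏ/2

The minimum uncertainty in position is:
Δx_min = ℏ/(2Δp)
Δx_min = (1.055e-34 J·s) / (2 × 6.530e-24 kg·m/s)
Δx_min = 8.075e-12 m = 8.075 pm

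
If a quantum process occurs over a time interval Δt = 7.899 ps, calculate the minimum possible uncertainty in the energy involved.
41.664 μeV

Using the energy-time uncertainty principle:
ΔEΔt ≥ ℏ/2

The minimum uncertainty in energy is:
ΔE_min = ℏ/(2Δt)
ΔE_min = (1.055e-34 J·s) / (2 × 7.899e-12 s)
ΔE_min = 6.675e-24 J = 41.664 μeV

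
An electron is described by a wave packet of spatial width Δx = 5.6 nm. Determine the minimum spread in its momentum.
9.416 × 10^-27 kg·m/s

For a wave packet, the spatial width Δx and momentum spread Δp are related by the uncertainty principle:
ΔxΔp ≥ ℏ/2

The minimum momentum spread is:
Δp_min = ℏ/(2Δx)
Δp_min = (1.055e-34 J·s) / (2 × 5.600e-09 m)
Δp_min = 9.416e-27 kg·m/s

A wave packet cannot have both a well-defined position and well-defined momentum.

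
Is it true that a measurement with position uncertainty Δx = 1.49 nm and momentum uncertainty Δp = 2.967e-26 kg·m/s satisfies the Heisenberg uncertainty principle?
No, it violates the uncertainty principle (impossible measurement).

Calculate the product ΔxΔp:
ΔxΔp = (1.490e-09 m) × (2.967e-26 kg·m/s)
ΔxΔp = 4.421e-35 J·s

Compare to the minimum allowed value ℏ/2:
ℏ/2 = 5.273e-35 J·s

Since ΔxΔp = 4.421e-35 J·s < 5.273e-35 J·s = ℏ/2,
the measurement violates the uncertainty principle.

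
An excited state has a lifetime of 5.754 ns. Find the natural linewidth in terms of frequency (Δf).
13.830 MHz

Using the energy-time uncertainty principle and E = hf:
ΔEΔt ≥ ℏ/2
hΔf·Δt ≥ ℏ/2

The minimum frequency uncertainty is:
Δf = ℏ/(2hτ) = 1/(4πτ)
Δf = 1/(4π × 5.754e-09 s)
Δf = 1.383e+07 Hz = 13.830 MHz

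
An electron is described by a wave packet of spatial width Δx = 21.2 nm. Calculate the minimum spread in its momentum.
2.487 × 10^-27 kg·m/s

For a wave packet, the spatial width Δx and momentum spread Δp are related by the uncertainty principle:
ΔxΔp ≥ ℏ/2

The minimum momentum spread is:
Δp_min = ℏ/(2Δx)
Δp_min = (1.055e-34 J·s) / (2 × 2.120e-08 m)
Δp_min = 2.487e-27 kg·m/s

A wave packet cannot have both a well-defined position and well-defined momentum.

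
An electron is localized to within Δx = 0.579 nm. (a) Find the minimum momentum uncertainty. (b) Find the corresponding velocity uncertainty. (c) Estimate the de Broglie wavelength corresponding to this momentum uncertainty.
(a) Δp_min = 9.107 × 10^-26 kg·m/s
(b) Δv_min = 99.972 km/s
(c) λ_dB = 7.276 nm

Step-by-step:

(a) From the uncertainty principle:
Δp_min = ℏ/(2Δx) = (1.055e-34 J·s)/(2 × 5.790e-10 m) = 9.107e-26 kg·m/s

(b) The velocity uncertainty:
Δv = Δp/m = (9.107e-26 kg·m/s)/(9.109e-31 kg) = 9.997e+04 m/s = 99.972 km/s

(c) The de Broglie wavelength for this momentum:
λ = h/p = (6.626e-34 J·s)/(9.107e-26 kg·m/s) = 7.276e-09 m = 7.276 nm

Note: The de Broglie wavelength is comparable to the localization size, as expected from wave-particle duality.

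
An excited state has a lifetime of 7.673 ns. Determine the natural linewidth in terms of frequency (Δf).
10.371 MHz

Using the energy-time uncertainty principle and E = hf:
ΔEΔt ≥ ℏ/2
hΔf·Δt ≥ ℏ/2

The minimum frequency uncertainty is:
Δf = ℏ/(2hτ) = 1/(4πτ)
Δf = 1/(4π × 7.673e-09 s)
Δf = 1.037e+07 Hz = 10.371 MHz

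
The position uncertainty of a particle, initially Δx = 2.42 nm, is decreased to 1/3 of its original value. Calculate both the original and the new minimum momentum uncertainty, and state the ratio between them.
Original Δp_min = 2.179 × 10^-26 kg·m/s; new Δp'_min = 6.537 × 10^-26 kg·m/s; ratio Δp'_min/Δp_min = 3.

From the uncertainty principle ΔxΔp ≥ ℏ/2, the minimum momentum uncertainty is Δp_min = ℏ/(2Δx).

Original (Δx = 2.42 nm = 2.420e-09 m):
Δp_min = (1.055e-34 J·s)/(2 × 2.420e-09 m) = 2.179e-26 kg·m/s

When Δx → (1/3)Δx:
Δp'_min = ℏ/(2 × (1/3)Δx) = 3 × ℏ/(2Δx) = 3 × Δp_min
Δp'_min = 3 × 2.179e-26 kg·m/s = 6.537e-26 kg·m/s

Since Δp_min ∝ 1/Δx, when Δx is decreased to 1/3 of its original value, Δp_min increases to 3 times its original value.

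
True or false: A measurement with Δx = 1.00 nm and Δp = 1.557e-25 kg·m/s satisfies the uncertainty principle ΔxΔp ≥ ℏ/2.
Yes, it satisfies the uncertainty principle.

Calculate the product ΔxΔp:
ΔxΔp = (1.000e-09 m) × (1.557e-25 kg·m/s)
ΔxΔp = 1.557e-34 J·s

Compare to the minimum allowed value ℏ/2:
ℏ/2 = 5.273e-35 J·s

Since ΔxΔp = 1.557e-34 J·s ≥ 5.273e-35 J·s = ℏ/2,
the measurement satisfies the uncertainty principle.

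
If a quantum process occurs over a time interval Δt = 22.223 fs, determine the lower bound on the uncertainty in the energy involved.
14.809 meV

Using the energy-time uncertainty principle:
ΔEΔt ≥ ℏ/2

The minimum uncertainty in energy is:
ΔE_min = ℏ/(2Δt)
ΔE_min = (1.055e-34 J·s) / (2 × 2.222e-14 s)
ΔE_min = 2.373e-21 J = 14.809 meV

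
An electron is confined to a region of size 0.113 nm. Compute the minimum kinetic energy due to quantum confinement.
745.944 meV

Using the uncertainty principle:

1. Position uncertainty: Δx ≈ 1.130e-10 m
2. Minimum momentum uncertainty: Δp = ℏ/(2Δx) = 4.666e-25 kg·m/s
3. Minimum kinetic energy:
   KE = (Δp)²/(2m) = (4.666e-25)²/(2 × 9.109e-31 kg)
   KE = 1.195e-19 J = 745.944 meV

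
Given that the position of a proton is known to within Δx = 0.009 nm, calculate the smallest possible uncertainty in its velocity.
3.503 km/s

Using the Heisenberg uncertainty principle and Δp = mΔv:
ΔxΔp ≥ ℏ/2
Δx(mΔv) ≥ ℏ/2

The minimum uncertainty in velocity is:
Δv_min = ℏ/(2mΔx)
Δv_min = (1.055e-34 J·s) / (2 × 1.673e-27 kg × 9.000e-12 m)
Δv_min = 3.503e+03 m/s = 3.503 km/s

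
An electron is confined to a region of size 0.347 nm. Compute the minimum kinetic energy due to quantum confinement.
79.105 meV

Using the uncertainty principle:

1. Position uncertainty: Δx ≈ 3.470e-10 m
2. Minimum momentum uncertainty: Δp = ℏ/(2Δx) = 1.520e-25 kg·m/s
3. Minimum kinetic energy:
   KE = (Δp)²/(2m) = (1.520e-25)²/(2 × 9.109e-31 kg)
   KE = 1.267e-20 J = 79.105 meV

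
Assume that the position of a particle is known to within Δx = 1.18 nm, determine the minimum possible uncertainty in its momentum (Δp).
4.469 × 10^-26 kg·m/s

Using the Heisenberg uncertainty principle:
ΔxΔp ≥ ℏ/2

The minimum uncertainty in momentum is:
Δp_min = ℏ/(2Δx)
Δp_min = (1.055e-34 J·s) / (2 × 1.180e-09 m)
Δp_min = 4.469e-26 kg·m/s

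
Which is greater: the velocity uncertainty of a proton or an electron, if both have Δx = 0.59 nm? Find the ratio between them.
The electron has the larger minimum velocity uncertainty, by a ratio of 1836.2.

For both particles, Δp_min = ℏ/(2Δx) = 8.937e-26 kg·m/s (same for both).

The velocity uncertainty is Δv = Δp/m:
- proton: Δv = 8.937e-26 / 1.673e-27 = 5.343e+01 m/s = 53.431 m/s
- electron: Δv = 8.937e-26 / 9.109e-31 = 9.811e+04 m/s = 98.108 km/s

Ratio: 9.811e+04 / 5.343e+01 = 1836.2

The lighter particle has larger velocity uncertainty because Δv ∝ 1/m.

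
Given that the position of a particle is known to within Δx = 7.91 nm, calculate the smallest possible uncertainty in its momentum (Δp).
6.666 × 10^-27 kg·m/s

Using the Heisenberg uncertainty principle:
ΔxΔp ≥ ℏ/2

The minimum uncertainty in momentum is:
Δp_min = ℏ/(2Δx)
Δp_min = (1.055e-34 J·s) / (2 × 7.910e-09 m)
Δp_min = 6.666e-27 kg·m/s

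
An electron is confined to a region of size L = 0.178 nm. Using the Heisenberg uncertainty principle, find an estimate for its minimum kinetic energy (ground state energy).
300.624 meV

Using the uncertainty principle to estimate ground state energy:

1. The position uncertainty is approximately the confinement size:
   Δx ≈ L = 1.780e-10 m

2. From ΔxΔp ≥ ℏ/2, the minimum momentum uncertainty is:
   Δp ≈ ℏ/(2L) = 2.962e-25 kg·m/s

3. The kinetic energy is approximately:
   KE ≈ (Δp)²/(2m) = (2.962e-25)²/(2 × 9.109e-31 kg)
   KE ≈ 4.817e-20 J = 300.624 meV

This is an order-of-magnitude estimate of the ground state energy.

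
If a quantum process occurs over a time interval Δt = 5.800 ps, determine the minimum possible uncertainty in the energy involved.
56.742 μeV

Using the energy-time uncertainty principle:
ΔEΔt ≥ ℏ/2

The minimum uncertainty in energy is:
ΔE_min = ℏ/(2Δt)
ΔE_min = (1.055e-34 J·s) / (2 × 5.800e-12 s)
ΔE_min = 9.091e-24 J = 56.742 μeV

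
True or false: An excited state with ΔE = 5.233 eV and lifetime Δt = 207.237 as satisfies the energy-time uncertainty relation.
Yes, it satisfies the uncertainty relation.

Calculate the product ΔEΔt:
ΔE = 5.233 eV = 8.384e-19 J
ΔEΔt = (8.384e-19 J) × (2.072e-16 s)
ΔEΔt = 1.738e-34 J·s

Compare to the minimum allowed value ℏ/2:
ℏ/2 = 5.273e-35 J·s

Since ΔEΔt = 1.738e-34 J·s ≥ 5.273e-35 J·s = ℏ/2,
this satisfies the uncertainty relation.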